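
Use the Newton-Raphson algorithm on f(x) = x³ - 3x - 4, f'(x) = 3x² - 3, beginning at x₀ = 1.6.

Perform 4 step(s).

f(x) = x³ - 3x - 4
f'(x) = 3x² - 3
x₀ = 1.6

Newton-Raphson formula: x_{n+1} = x_n - f(x_n)/f'(x_n)

Iteration 1:
  f(1.600000) = -4.704000
  f'(1.600000) = 4.680000
  x_1 = 1.600000 - (-4.704000)/4.680000 = 2.605128
Iteration 2:
  f(2.605128) = 5.864821
  f'(2.605128) = 17.360079
  x_2 = 2.605128 - 5.864821/17.360079 = 2.267294
Iteration 3:
  f(2.267294) = 0.853425
  f'(2.267294) = 12.421872
  x_3 = 2.267294 - 0.853425/12.421872 = 2.198591
Iteration 4:
  f(2.198591) = 0.031782
  f'(2.198591) = 11.501407
  x_4 = 2.198591 - 0.031782/11.501407 = 2.195828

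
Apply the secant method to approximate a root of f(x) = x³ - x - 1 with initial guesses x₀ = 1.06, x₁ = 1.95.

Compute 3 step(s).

f(x) = x³ - x - 1
x₀ = 1.06, x₁ = 1.95

Secant formula: x_{n+1} = x_n - f(x_n)(x_n - x_{n-1})/(f(x_n) - f(x_{n-1}))

Iteration 1:
  f(1.060000) = -0.868984
  f(1.950000) = 4.464875
  x_2 = 1.950000 - 4.464875×(1.950000 - 1.060000)/(4.464875 - (-0.868984))
       = 1.204997
Iteration 2:
  f(1.950000) = 4.464875
  f(1.204997) = -0.455319
  x_3 = 1.204997 - (-0.455319)×(1.204997 - 1.950000)/(-0.455319 - 4.464875)
       = 1.273941
Iteration 3:
  f(1.204997) = -0.455319
  f(1.273941) = -0.206431
  x_4 = 1.273941 - (-0.206431)×(1.273941 - 1.204997)/(-0.206431 - (-0.455319))
       = 1.331123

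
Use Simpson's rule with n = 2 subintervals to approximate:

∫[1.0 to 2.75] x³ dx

f(x) = x³
a = 1.0, b = 2.75, n = 2
h = (b - a)/n = 0.875000

Simpson's rule: (h/3)[f(x₀) + 4f(x₁) + 2f(x₂) + ... + f(xₙ)]

x_0 = 1.0000, f(x_0) = 1.000000, coefficient = 1
x_1 = 1.8750, f(x_1) = 6.591797, coefficient = 4
x_2 = 2.7500, f(x_2) = 20.796875, coefficient = 1

I ≈ (0.875000/3) × 48.164062 = 14.047852
Exact value: 14.047852
Error: 0.000000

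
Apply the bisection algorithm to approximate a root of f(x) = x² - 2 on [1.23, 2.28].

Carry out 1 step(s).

f(x) = x² - 2
Initial interval: [1.23, 2.28]

Iteration 1:
  c_1 = (1.230000 + 2.280000)/2 = 1.755000
  f(c_1) = f(1.755000) = 1.080025
  f(a) × f(c) < 0, new interval: [1.230000, 1.755000]

After 1 iteration(s), the approximation is c_1 = 1.755000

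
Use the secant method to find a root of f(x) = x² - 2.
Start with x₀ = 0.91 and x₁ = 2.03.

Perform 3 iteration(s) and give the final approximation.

f(x) = x² - 2
x₀ = 0.91, x₁ = 2.03

Secant formula: x_{n+1} = x_n - f(x_n)(x_n - x_{n-1})/(f(x_n) - f(x_{n-1}))

Iteration 1:
  f(0.910000) = -1.171900
  f(2.030000) = 2.120900
  x_2 = 2.030000 - 2.120900×(2.030000 - 0.910000)/(2.120900 - (-1.171900))
       = 1.308605
Iteration 2:
  f(2.030000) = 2.120900
  f(1.308605) = -0.287552
  x_3 = 1.308605 - (-0.287552)×(1.308605 - 2.030000)/(-0.287552 - 2.120900)
       = 1.394735
Iteration 3:
  f(1.308605) = -0.287552
  f(1.394735) = -0.054715
  x_4 = 1.394735 - (-0.054715)×(1.394735 - 1.308605)/(-0.054715 - (-0.287552))
       = 1.414975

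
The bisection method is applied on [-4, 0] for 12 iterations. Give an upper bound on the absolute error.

Bisection error bound: |error| ≤ (b-a)/2^n
|error| ≤ (0 - (-4))/2^12 = 4/2^12
|error| ≤ 0.0009765625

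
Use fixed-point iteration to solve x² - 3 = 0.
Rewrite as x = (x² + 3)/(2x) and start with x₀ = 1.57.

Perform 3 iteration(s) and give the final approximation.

Equation: x² - 3 = 0
Fixed-point form: x = (x² + 3)/(2x)
x₀ = 1.57

x_1 = g(1.570000) = 1.740414
x_2 = g(1.740414) = 1.732071
x_3 = g(1.732071) = 1.732051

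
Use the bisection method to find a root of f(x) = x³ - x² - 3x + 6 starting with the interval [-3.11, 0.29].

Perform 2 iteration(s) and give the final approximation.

f(x) = x³ - x² - 3x + 6
Initial interval: [-3.11, 0.29]

Iteration 1:
  c_1 = (-3.110000 + 0.290000)/2 = -1.410000
  f(c_1) = f(-1.410000) = 5.438679
  f(a) × f(c) < 0, new interval: [-3.110000, -1.410000]
Iteration 2:
  c_2 = (-3.110000 + (-1.410000))/2 = -2.260000
  f(c_2) = f(-2.260000) = -3.870776
  f(a) × f(c) ≥ 0, new interval: [-2.260000, -1.410000]

After 2 iteration(s), the approximation is c_2 = -2.260000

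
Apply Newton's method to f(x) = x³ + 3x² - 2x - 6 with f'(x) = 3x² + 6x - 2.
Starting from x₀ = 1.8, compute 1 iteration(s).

f(x) = x³ + 3x² - 2x - 6
f'(x) = 3x² + 6x - 2
x₀ = 1.8

Newton-Raphson formula: x_{n+1} = x_n - f(x_n)/f'(x_n)

Iteration 1:
  f(1.800000) = 5.952000
  f'(1.800000) = 18.520000
  x_1 = 1.800000 - 5.952000/18.520000 = 1.478618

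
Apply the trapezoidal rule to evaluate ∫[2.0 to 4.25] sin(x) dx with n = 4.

f(x) = sin(x)
a = 2.0, b = 4.25, n = 4
h = (b - a)/n = 0.562500

Trapezoidal rule: (h/2)[f(x₀) + 2f(x₁) + 2f(x₂) + ... + f(xₙ)]

x_0 = 2.0000, f(x_0) = 0.909297, coefficient = 1
x_1 = 2.5625, f(x_1) = 0.547265, coefficient = 2
x_2 = 3.1250, f(x_2) = 0.016592, coefficient = 2
x_3 = 3.6875, f(x_3) = -0.519194, coefficient = 2
x_4 = 4.2500, f(x_4) = -0.894989, coefficient = 1

I ≈ (0.562500/2) × 0.103634 = 0.029147
Exact value: 0.029941
Error: 0.000794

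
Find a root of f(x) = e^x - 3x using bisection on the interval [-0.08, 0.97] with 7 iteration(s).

f(x) = e^x - 3x
Initial interval: [-0.08, 0.97]

Iteration 1:
  c_1 = (-0.080000 + 0.970000)/2 = 0.445000
  f(c_1) = f(0.445000) = 0.225490
  f(a) × f(c) ≥ 0, new interval: [0.445000, 0.970000]
Iteration 2:
  c_2 = (0.445000 + 0.970000)/2 = 0.707500
  f(c_2) = f(0.707500) = -0.093587
  f(a) × f(c) < 0, new interval: [0.445000, 0.707500]
Iteration 3:
  c_3 = (0.445000 + 0.707500)/2 = 0.576250
  f(c_3) = f(0.576250) = 0.050603
  f(a) × f(c) ≥ 0, new interval: [0.576250, 0.707500]
Iteration 4:
  c_4 = (0.576250 + 0.707500)/2 = 0.641875
  f(c_4) = f(0.641875) = -0.025585
  f(a) × f(c) < 0, new interval: [0.576250, 0.641875]
Iteration 5:
  c_5 = (0.576250 + 0.641875)/2 = 0.609063
  f(c_5) = f(0.609063) = 0.011519
  f(a) × f(c) ≥ 0, new interval: [0.609063, 0.641875]
Iteration 6:
  c_6 = (0.609063 + 0.641875)/2 = 0.625469
  f(c_6) = f(0.625469) = -0.007284
  f(a) × f(c) < 0, new interval: [0.609063, 0.625469]
Iteration 7:
  c_7 = (0.609063 + 0.625469)/2 = 0.617266
  f(c_7) = f(0.617266) = 0.002055
  f(a) × f(c) ≥ 0, new interval: [0.617266, 0.625469]

After 7 iteration(s), the approximation is c_7 = 0.617266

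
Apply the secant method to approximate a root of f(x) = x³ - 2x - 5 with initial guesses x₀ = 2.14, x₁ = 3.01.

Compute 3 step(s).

f(x) = x³ - 2x - 5
x₀ = 2.14, x₁ = 3.01

Secant formula: x_{n+1} = x_n - f(x_n)(x_n - x_{n-1})/(f(x_n) - f(x_{n-1}))

Iteration 1:
  f(2.140000) = 0.520344
  f(3.010000) = 16.250901
  x_2 = 3.010000 - 16.250901×(3.010000 - 2.140000)/(16.250901 - 0.520344)
       = 2.111222
Iteration 2:
  f(3.010000) = 16.250901
  f(2.111222) = 0.187814
  x_3 = 2.111222 - 0.187814×(2.111222 - 3.010000)/(0.187814 - 16.250901)
       = 2.100713
Iteration 3:
  f(2.111222) = 0.187814
  f(2.100713) = 0.069009
  x_4 = 2.100713 - 0.069009×(2.100713 - 2.111222)/(0.069009 - 0.187814)
       = 2.094609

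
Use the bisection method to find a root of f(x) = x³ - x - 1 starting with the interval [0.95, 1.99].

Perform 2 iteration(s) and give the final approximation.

f(x) = x³ - x - 1
Initial interval: [0.95, 1.99]

Iteration 1:
  c_1 = (0.950000 + 1.990000)/2 = 1.470000
  f(c_1) = f(1.470000) = 0.706523
  f(a) × f(c) < 0, new interval: [0.950000, 1.470000]
Iteration 2:
  c_2 = (0.950000 + 1.470000)/2 = 1.210000
  f(c_2) = f(1.210000) = -0.438439
  f(a) × f(c) ≥ 0, new interval: [1.210000, 1.470000]

After 2 iteration(s), the approximation is c_2 = 1.210000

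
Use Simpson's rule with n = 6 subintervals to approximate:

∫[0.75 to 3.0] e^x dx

f(x) = e^x
a = 0.75, b = 3.0, n = 6
h = (b - a)/n = 0.375000

Simpson's rule: (h/3)[f(x₀) + 4f(x₁) + 2f(x₂) + ... + f(xₙ)]

x_0 = 0.7500, f(x_0) = 2.117000, coefficient = 1
x_1 = 1.1250, f(x_1) = 3.080217, coefficient = 4
x_2 = 1.5000, f(x_2) = 4.481689, coefficient = 2
x_3 = 1.8750, f(x_3) = 6.520819, coefficient = 4
x_4 = 2.2500, f(x_4) = 9.487736, coefficient = 2
x_5 = 2.6250, f(x_5) = 13.804574, coefficient = 4
x_6 = 3.0000, f(x_6) = 20.085537, coefficient = 1

I ≈ (0.375000/3) × 143.763827 = 17.970478
Exact value: 17.968537
Error: 0.001942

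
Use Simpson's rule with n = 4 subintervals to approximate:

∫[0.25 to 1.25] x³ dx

f(x) = x³
a = 0.25, b = 1.25, n = 4
h = (b - a)/n = 0.250000

Simpson's rule: (h/3)[f(x₀) + 4f(x₁) + 2f(x₂) + ... + f(xₙ)]

x_0 = 0.2500, f(x_0) = 0.015625, coefficient = 1
x_1 = 0.5000, f(x_1) = 0.125000, coefficient = 4
x_2 = 0.7500, f(x_2) = 0.421875, coefficient = 2
x_3 = 1.0000, f(x_3) = 1.000000, coefficient = 4
x_4 = 1.2500, f(x_4) = 1.953125, coefficient = 1

I ≈ (0.250000/3) × 7.312500 = 0.609375
Exact value: 0.609375
Error: 0.000000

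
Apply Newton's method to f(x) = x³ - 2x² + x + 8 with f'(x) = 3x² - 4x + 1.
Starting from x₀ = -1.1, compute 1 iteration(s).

f(x) = x³ - 2x² + x + 8
f'(x) = 3x² - 4x + 1
x₀ = -1.1

Newton-Raphson formula: x_{n+1} = x_n - f(x_n)/f'(x_n)

Iteration 1:
  f(-1.100000) = 3.149000
  f'(-1.100000) = 9.030000
  x_1 = -1.100000 - 3.149000/9.030000 = -1.448726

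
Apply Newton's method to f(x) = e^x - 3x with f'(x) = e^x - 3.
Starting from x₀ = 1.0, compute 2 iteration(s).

f(x) = e^x - 3x
f'(x) = e^x - 3
x₀ = 1.0

Newton-Raphson formula: x_{n+1} = x_n - f(x_n)/f'(x_n)

Iteration 1:
  f(1.000000) = -0.281718
  f'(1.000000) = -0.281718
  x_1 = 1.000000 - (-0.281718)/(-0.281718) = 0.000000
Iteration 2:
  f(0.000000) = 1.000000
  f'(0.000000) = -2.000000
  x_2 = 0.000000 - 1.000000/(-2.000000) = 0.500000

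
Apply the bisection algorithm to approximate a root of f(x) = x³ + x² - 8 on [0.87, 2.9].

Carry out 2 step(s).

f(x) = x³ + x² - 8
Initial interval: [0.87, 2.9]

Iteration 1:
  c_1 = (0.870000 + 2.900000)/2 = 1.885000
  f(c_1) = f(1.885000) = 2.251054
  f(a) × f(c) < 0, new interval: [0.870000, 1.885000]
Iteration 2:
  c_2 = (0.870000 + 1.885000)/2 = 1.377500
  f(c_2) = f(1.377500) = -3.488679
  f(a) × f(c) ≥ 0, new interval: [1.377500, 1.885000]

After 2 iteration(s), the approximation is c_2 = 1.377500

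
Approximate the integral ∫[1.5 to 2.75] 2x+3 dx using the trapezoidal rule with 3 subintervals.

f(x) = 2x+3
a = 1.5, b = 2.75, n = 3
h = (b - a)/n = 0.416667

Trapezoidal rule: (h/2)[f(x₀) + 2f(x₁) + 2f(x₂) + ... + f(xₙ)]

x_0 = 1.5000, f(x_0) = 6.000000, coefficient = 1
x_1 = 1.9167, f(x_1) = 6.833333, coefficient = 2
x_2 = 2.3333, f(x_2) = 7.666667, coefficient = 2
x_3 = 2.7500, f(x_3) = 8.500000, coefficient = 1

I ≈ (0.416667/2) × 43.500000 = 9.062500
Exact value: 9.062500
Error: 0.000000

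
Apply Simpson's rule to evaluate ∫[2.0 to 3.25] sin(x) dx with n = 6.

f(x) = sin(x)
a = 2.0, b = 3.25, n = 6
h = (b - a)/n = 0.208333

Simpson's rule: (h/3)[f(x₀) + 4f(x₁) + 2f(x₂) + ... + f(xₙ)]

x_0 = 2.0000, f(x_0) = 0.909297, coefficient = 1
x_1 = 2.2083, f(x_1) = 0.803564, coefficient = 4
x_2 = 2.4167, f(x_2) = 0.663080, coefficient = 2
x_3 = 2.6250, f(x_3) = 0.493920, coefficient = 4
x_4 = 2.8333, f(x_4) = 0.303400, coefficient = 2
x_5 = 3.0417, f(x_5) = 0.099760, coefficient = 4
x_6 = 3.2500, f(x_6) = -0.108195, coefficient = 1

I ≈ (0.208333/3) × 8.323040 = 0.577989
Exact value: 0.577983
Error: 0.000006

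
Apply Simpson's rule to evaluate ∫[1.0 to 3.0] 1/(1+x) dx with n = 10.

f(x) = 1/(1+x)
a = 1.0, b = 3.0, n = 10
h = (b - a)/n = 0.200000

Simpson's rule: (h/3)[f(x₀) + 4f(x₁) + 2f(x₂) + ... + f(xₙ)]

x_0 = 1.0000, f(x_0) = 0.500000, coefficient = 1
x_1 = 1.2000, f(x_1) = 0.454545, coefficient = 4
x_2 = 1.4000, f(x_2) = 0.416667, coefficient = 2
x_3 = 1.6000, f(x_3) = 0.384615, coefficient = 4
x_4 = 1.8000, f(x_4) = 0.357143, coefficient = 2
x_5 = 2.0000, f(x_5) = 0.333333, coefficient = 4
x_6 = 2.2000, f(x_6) = 0.312500, coefficient = 2
x_7 = 2.4000, f(x_7) = 0.294118, coefficient = 4
x_8 = 2.6000, f(x_8) = 0.277778, coefficient = 2
x_9 = 2.8000, f(x_9) = 0.263158, coefficient = 4
x_10 = 3.0000, f(x_10) = 0.250000, coefficient = 1

I ≈ (0.200000/3) × 10.397253 = 0.693150
Exact value: 0.693147
Error: 0.000003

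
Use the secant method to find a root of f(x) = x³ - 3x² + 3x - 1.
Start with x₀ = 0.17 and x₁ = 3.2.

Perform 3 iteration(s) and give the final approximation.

f(x) = x³ - 3x² + 3x - 1
x₀ = 0.17, x₁ = 3.2

Secant formula: x_{n+1} = x_n - f(x_n)(x_n - x_{n-1})/(f(x_n) - f(x_{n-1}))

Iteration 1:
  f(0.170000) = -0.571787
  f(3.200000) = 10.648000
  x_2 = 3.200000 - 10.648000×(3.200000 - 0.170000)/(10.648000 - (-0.571787))
       = 0.324416
Iteration 2:
  f(3.200000) = 10.648000
  f(0.324416) = -0.308346
  x_3 = 0.324416 - (-0.308346)×(0.324416 - 3.200000)/(-0.308346 - 10.648000)
       = 0.405344
Iteration 3:
  f(0.324416) = -0.308346
  f(0.405344) = -0.210280
  x_4 = 0.405344 - (-0.210280)×(0.405344 - 0.324416)/(-0.210280 - (-0.308346))
       = 0.578875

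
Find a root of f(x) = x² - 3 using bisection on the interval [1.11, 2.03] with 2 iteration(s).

f(x) = x² - 3
Initial interval: [1.11, 2.03]

Iteration 1:
  c_1 = (1.110000 + 2.030000)/2 = 1.570000
  f(c_1) = f(1.570000) = -0.535100
  f(a) × f(c) ≥ 0, new interval: [1.570000, 2.030000]
Iteration 2:
  c_2 = (1.570000 + 2.030000)/2 = 1.800000
  f(c_2) = f(1.800000) = 0.240000
  f(a) × f(c) < 0, new interval: [1.570000, 1.800000]

After 2 iteration(s), the approximation is c_2 = 1.800000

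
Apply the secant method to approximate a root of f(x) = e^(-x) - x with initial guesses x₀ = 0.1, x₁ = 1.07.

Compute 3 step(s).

f(x) = e^(-x) - x
x₀ = 0.1, x₁ = 1.07

Secant formula: x_{n+1} = x_n - f(x_n)(x_n - x_{n-1})/(f(x_n) - f(x_{n-1}))

Iteration 1:
  f(0.100000) = 0.804837
  f(1.070000) = -0.726991
  x_2 = 1.070000 - (-0.726991)×(1.070000 - 0.100000)/(-0.726991 - 0.804837)
       = 0.609647
Iteration 2:
  f(1.070000) = -0.726991
  f(0.609647) = -0.066105
  x_3 = 0.609647 - (-0.066105)×(0.609647 - 1.070000)/(-0.066105 - (-0.726991))
       = 0.563601
Iteration 3:
  f(0.609647) = -0.066105
  f(0.563601) = 0.005555
  x_4 = 0.563601 - 0.005555×(0.563601 - 0.609647)/(0.005555 - (-0.066105))
       = 0.567170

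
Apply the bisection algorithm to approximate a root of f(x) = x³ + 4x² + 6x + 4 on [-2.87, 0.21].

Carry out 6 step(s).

f(x) = x³ + 4x² + 6x + 4
Initial interval: [-2.87, 0.21]

Iteration 1:
  c_1 = (-2.870000 + 0.210000)/2 = -1.330000
  f(c_1) = f(-1.330000) = 0.742963
  f(a) × f(c) < 0, new interval: [-2.870000, -1.330000]
Iteration 2:
  c_2 = (-2.870000 + (-1.330000))/2 = -2.100000
  f(c_2) = f(-2.100000) = -0.221000
  f(a) × f(c) ≥ 0, new interval: [-2.100000, -1.330000]
Iteration 3:
  c_3 = (-2.100000 + (-1.330000))/2 = -1.715000
  f(c_3) = f(-1.715000) = 0.430699
  f(a) × f(c) < 0, new interval: [-2.100000, -1.715000]
Iteration 4:
  c_4 = (-2.100000 + (-1.715000))/2 = -1.907500
  f(c_4) = f(-1.907500) = 0.168679
  f(a) × f(c) < 0, new interval: [-2.100000, -1.907500]
Iteration 5:
  c_5 = (-2.100000 + (-1.907500))/2 = -2.003750
  f(c_5) = f(-2.003750) = -0.007528
  f(a) × f(c) ≥ 0, new interval: [-2.003750, -1.907500]
Iteration 6:
  c_6 = (-2.003750 + (-1.907500))/2 = -1.955625
  f(c_6) = f(-1.955625) = 0.084899
  f(a) × f(c) < 0, new interval: [-2.003750, -1.955625]

After 6 iteration(s), the approximation is c_6 = -1.955625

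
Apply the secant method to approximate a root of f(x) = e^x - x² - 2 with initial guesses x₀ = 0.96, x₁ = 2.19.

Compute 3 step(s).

f(x) = e^x - x² - 2
x₀ = 0.96, x₁ = 2.19

Secant formula: x_{n+1} = x_n - f(x_n)(x_n - x_{n-1})/(f(x_n) - f(x_{n-1}))

Iteration 1:
  f(0.960000) = -0.309904
  f(2.190000) = 2.139113
  x_2 = 2.190000 - 2.139113×(2.190000 - 0.960000)/(2.139113 - (-0.309904))
       = 1.115647
Iteration 2:
  f(2.190000) = 2.139113
  f(1.115647) = -0.193127
  x_3 = 1.115647 - (-0.193127)×(1.115647 - 2.190000)/(-0.193127 - 2.139113)
       = 1.204611
Iteration 3:
  f(1.115647) = -0.193127
  f(1.204611) = -0.115626
  x_4 = 1.204611 - (-0.115626)×(1.204611 - 1.115647)/(-0.115626 - (-0.193127))
       = 1.337341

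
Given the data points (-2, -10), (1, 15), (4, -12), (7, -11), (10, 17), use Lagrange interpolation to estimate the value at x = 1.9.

Lagrange interpolation formula:
P(x) = Σ yᵢ × Lᵢ(x)
where Lᵢ(x) = Π_{j≠i} (x - xⱼ)/(xᵢ - xⱼ)

L_0(1.9) = (1.9 - 1)/(-2 - 1) × (1.9 - 4)/(-2 - 4) × (1.9 - 7)/(-2 - 7) × (1.9 - 10)/(-2 - 10) = -0.040162
L_1(1.9) = (1.9 - (-2))/(1 - (-2)) × (1.9 - 4)/(1 - 4) × (1.9 - 7)/(1 - 7) × (1.9 - 10)/(1 - 10) = 0.696150
L_2(1.9) = (1.9 - (-2))/(4 - (-2)) × (1.9 - 1)/(4 - 1) × (1.9 - 7)/(4 - 7) × (1.9 - 10)/(4 - 10) = 0.447525
L_3(1.9) = (1.9 - (-2))/(7 - (-2)) × (1.9 - 1)/(7 - 1) × (1.9 - 4)/(7 - 4) × (1.9 - 10)/(7 - 10) = -0.122850
L_4(1.9) = (1.9 - (-2))/(10 - (-2)) × (1.9 - 1)/(10 - 1) × (1.9 - 4)/(10 - 4) × (1.9 - 7)/(10 - 7) = 0.019338

P(1.9) = (-10)×L_0(1.9) + 15×L_1(1.9) + (-12)×L_2(1.9) + (-11)×L_3(1.9) + 17×L_4(1.9)
P(1.9) = 7.153663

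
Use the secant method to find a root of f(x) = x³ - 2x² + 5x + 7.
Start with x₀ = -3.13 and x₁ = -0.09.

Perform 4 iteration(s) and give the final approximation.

f(x) = x³ - 2x² + 5x + 7
x₀ = -3.13, x₁ = -0.09

Secant formula: x_{n+1} = x_n - f(x_n)(x_n - x_{n-1})/(f(x_n) - f(x_{n-1}))

Iteration 1:
  f(-3.130000) = -58.908097
  f(-0.090000) = 6.533071
  x_2 = -0.090000 - 6.533071×(-0.090000 - (-3.130000))/(6.533071 - (-58.908097))
       = -0.393487
Iteration 2:
  f(-0.090000) = 6.533071
  f(-0.393487) = 4.661977
  x_3 = -0.393487 - 4.661977×(-0.393487 - (-0.090000))/(4.661977 - 6.533071)
       = -1.149648
Iteration 3:
  f(-0.393487) = 4.661977
  f(-1.149648) = -2.911105
  x_4 = -1.149648 - (-2.911105)×(-1.149648 - (-0.393487))/(-2.911105 - 4.661977)
       = -0.858979
Iteration 4:
  f(-1.149648) = -2.911105
  f(-0.858979) = 0.595625
  x_5 = -0.858979 - 0.595625×(-0.858979 - (-1.149648))/(0.595625 - (-2.911105))
       = -0.908350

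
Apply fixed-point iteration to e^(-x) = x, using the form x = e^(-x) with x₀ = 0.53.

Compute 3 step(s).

Equation: e^(-x) = x
Fixed-point form: x = e^(-x)
x₀ = 0.53

x_1 = g(0.530000) = 0.588605
x_2 = g(0.588605) = 0.555101
x_3 = g(0.555101) = 0.574014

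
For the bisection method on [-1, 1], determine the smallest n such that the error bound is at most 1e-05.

We need (b-a)/2^n ≤ 1e-05
(1 - (-1))/2^n ≤ 1e-05
2/2^n ≤ 1e-05
2^n ≥ 200000
n ≥ log₂(200000) = 17.61
n ≥ 18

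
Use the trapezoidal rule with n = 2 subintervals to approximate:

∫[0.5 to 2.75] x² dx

f(x) = x²
a = 0.5, b = 2.75, n = 2
h = (b - a)/n = 1.125000

Trapezoidal rule: (h/2)[f(x₀) + 2f(x₁) + 2f(x₂) + ... + f(xₙ)]

x_0 = 0.5000, f(x_0) = 0.250000, coefficient = 1
x_1 = 1.6250, f(x_1) = 2.640625, coefficient = 2
x_2 = 2.7500, f(x_2) = 7.562500, coefficient = 1

I ≈ (1.125000/2) × 13.093750 = 7.365234
Exact value: 6.890625
Error: 0.474609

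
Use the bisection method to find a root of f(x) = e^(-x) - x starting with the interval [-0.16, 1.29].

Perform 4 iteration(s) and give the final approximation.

f(x) = e^(-x) - x
Initial interval: [-0.16, 1.29]

Iteration 1:
  c_1 = (-0.160000 + 1.290000)/2 = 0.565000
  f(c_1) = f(0.565000) = 0.003360
  f(a) × f(c) ≥ 0, new interval: [0.565000, 1.290000]
Iteration 2:
  c_2 = (0.565000 + 1.290000)/2 = 0.927500
  f(c_2) = f(0.927500) = -0.531959
  f(a) × f(c) < 0, new interval: [0.565000, 0.927500]
Iteration 3:
  c_3 = (0.565000 + 0.927500)/2 = 0.746250
  f(c_3) = f(0.746250) = -0.272109
  f(a) × f(c) < 0, new interval: [0.565000, 0.746250]
Iteration 4:
  c_4 = (0.565000 + 0.746250)/2 = 0.655625
  f(c_4) = f(0.655625) = -0.136507
  f(a) × f(c) < 0, new interval: [0.565000, 0.655625]

After 4 iteration(s), the approximation is c_4 = 0.655625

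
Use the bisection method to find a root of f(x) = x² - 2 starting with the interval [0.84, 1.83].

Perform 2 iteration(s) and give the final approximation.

f(x) = x² - 2
Initial interval: [0.84, 1.83]

Iteration 1:
  c_1 = (0.840000 + 1.830000)/2 = 1.335000
  f(c_1) = f(1.335000) = -0.217775
  f(a) × f(c) ≥ 0, new interval: [1.335000, 1.830000]
Iteration 2:
  c_2 = (1.335000 + 1.830000)/2 = 1.582500
  f(c_2) = f(1.582500) = 0.504306
  f(a) × f(c) < 0, new interval: [1.335000, 1.582500]

After 2 iteration(s), the approximation is c_2 = 1.582500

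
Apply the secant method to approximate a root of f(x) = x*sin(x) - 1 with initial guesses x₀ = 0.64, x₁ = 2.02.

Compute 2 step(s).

f(x) = x*sin(x) - 1
x₀ = 0.64, x₁ = 2.02

Secant formula: x_{n+1} = x_n - f(x_n)(x_n - x_{n-1})/(f(x_n) - f(x_{n-1}))

Iteration 1:
  f(0.640000) = -0.617795
  f(2.020000) = 0.819602
  x_2 = 2.020000 - 0.819602×(2.020000 - 0.640000)/(0.819602 - (-0.617795))
       = 1.233126
Iteration 2:
  f(2.020000) = 0.819602
  f(1.233126) = 0.163490
  x_3 = 1.233126 - 0.163490×(1.233126 - 2.020000)/(0.163490 - 0.819602)
       = 1.037053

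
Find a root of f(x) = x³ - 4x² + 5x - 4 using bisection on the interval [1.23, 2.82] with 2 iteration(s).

f(x) = x³ - 4x² + 5x - 4
Initial interval: [1.23, 2.82]

Iteration 1:
  c_1 = (1.230000 + 2.820000)/2 = 2.025000
  f(c_1) = f(2.025000) = -1.973734
  f(a) × f(c) ≥ 0, new interval: [2.025000, 2.820000]
Iteration 2:
  c_2 = (2.025000 + 2.820000)/2 = 2.422500
  f(c_2) = f(2.422500) = -1.145069
  f(a) × f(c) ≥ 0, new interval: [2.422500, 2.820000]

After 2 iteration(s), the approximation is c_2 = 2.422500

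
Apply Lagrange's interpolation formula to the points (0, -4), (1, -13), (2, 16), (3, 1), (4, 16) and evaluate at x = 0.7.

Lagrange interpolation formula:
P(x) = Σ yᵢ × Lᵢ(x)
where Lᵢ(x) = Π_{j≠i} (x - xⱼ)/(xᵢ - xⱼ)

L_0(0.7) = (0.7 - 1)/(0 - 1) × (0.7 - 2)/(0 - 2) × (0.7 - 3)/(0 - 3) × (0.7 - 4)/(0 - 4) = 0.123338
L_1(0.7) = (0.7 - 0)/(1 - 0) × (0.7 - 2)/(1 - 2) × (0.7 - 3)/(1 - 3) × (0.7 - 4)/(1 - 4) = 1.151150
L_2(0.7) = (0.7 - 0)/(2 - 0) × (0.7 - 1)/(2 - 1) × (0.7 - 3)/(2 - 3) × (0.7 - 4)/(2 - 4) = -0.398475
L_3(0.7) = (0.7 - 0)/(3 - 0) × (0.7 - 1)/(3 - 1) × (0.7 - 2)/(3 - 2) × (0.7 - 4)/(3 - 4) = 0.150150
L_4(0.7) = (0.7 - 0)/(4 - 0) × (0.7 - 1)/(4 - 1) × (0.7 - 2)/(4 - 2) × (0.7 - 3)/(4 - 3) = -0.026163

P(0.7) = (-4)×L_0(0.7) + (-13)×L_1(0.7) + 16×L_2(0.7) + 1×L_3(0.7) + 16×L_4(0.7)
P(0.7) = -22.102350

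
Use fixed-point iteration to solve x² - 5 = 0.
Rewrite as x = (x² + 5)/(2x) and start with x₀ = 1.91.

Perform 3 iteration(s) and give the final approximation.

Equation: x² - 5 = 0
Fixed-point form: x = (x² + 5)/(2x)
x₀ = 1.91

x_1 = g(1.910000) = 2.263901
x_2 = g(2.263901) = 2.236239
x_3 = g(2.236239) = 2.236068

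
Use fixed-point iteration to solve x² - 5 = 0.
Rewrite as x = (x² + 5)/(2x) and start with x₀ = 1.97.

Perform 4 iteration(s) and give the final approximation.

Equation: x² - 5 = 0
Fixed-point form: x = (x² + 5)/(2x)
x₀ = 1.97

x_1 = g(1.970000) = 2.254036
x_2 = g(2.254036) = 2.236140
x_3 = g(2.236140) = 2.236068
x_4 = g(2.236068) = 2.236068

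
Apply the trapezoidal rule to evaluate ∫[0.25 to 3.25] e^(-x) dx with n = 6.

f(x) = e^(-x)
a = 0.25, b = 3.25, n = 6
h = (b - a)/n = 0.500000

Trapezoidal rule: (h/2)[f(x₀) + 2f(x₁) + 2f(x₂) + ... + f(xₙ)]

x_0 = 0.2500, f(x_0) = 0.778801, coefficient = 1
x_1 = 0.7500, f(x_1) = 0.472367, coefficient = 2
x_2 = 1.2500, f(x_2) = 0.286505, coefficient = 2
x_3 = 1.7500, f(x_3) = 0.173774, coefficient = 2
x_4 = 2.2500, f(x_4) = 0.105399, coefficient = 2
x_5 = 2.7500, f(x_5) = 0.063928, coefficient = 2
x_6 = 3.2500, f(x_6) = 0.038774, coefficient = 1

I ≈ (0.500000/2) × 3.021520 = 0.755380
Exact value: 0.740027
Error: 0.015353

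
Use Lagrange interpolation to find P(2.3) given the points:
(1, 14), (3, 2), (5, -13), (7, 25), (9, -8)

Lagrange interpolation formula:
P(x) = Σ yᵢ × Lᵢ(x)
where Lᵢ(x) = Π_{j≠i} (x - xⱼ)/(xᵢ - xⱼ)

L_0(2.3) = (2.3 - 3)/(1 - 3) × (2.3 - 5)/(1 - 5) × (2.3 - 7)/(1 - 7) × (2.3 - 9)/(1 - 9) = 0.154990
L_1(2.3) = (2.3 - 1)/(3 - 1) × (2.3 - 5)/(3 - 5) × (2.3 - 7)/(3 - 7) × (2.3 - 9)/(3 - 9) = 1.151353
L_2(2.3) = (2.3 - 1)/(5 - 1) × (2.3 - 3)/(5 - 3) × (2.3 - 7)/(5 - 7) × (2.3 - 9)/(5 - 9) = -0.447748
L_3(2.3) = (2.3 - 1)/(7 - 1) × (2.3 - 3)/(7 - 3) × (2.3 - 5)/(7 - 5) × (2.3 - 9)/(7 - 9) = 0.171478
L_4(2.3) = (2.3 - 1)/(9 - 1) × (2.3 - 3)/(9 - 3) × (2.3 - 5)/(9 - 5) × (2.3 - 7)/(9 - 7) = -0.030073

P(2.3) = 14×L_0(2.3) + 2×L_1(2.3) + (-13)×L_2(2.3) + 25×L_3(2.3) + (-8)×L_4(2.3)
P(2.3) = 14.820828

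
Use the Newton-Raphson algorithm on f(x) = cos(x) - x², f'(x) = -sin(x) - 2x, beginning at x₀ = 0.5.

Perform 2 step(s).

f(x) = cos(x) - x²
f'(x) = -sin(x) - 2x
x₀ = 0.5

Newton-Raphson formula: x_{n+1} = x_n - f(x_n)/f'(x_n)

Iteration 1:
  f(0.500000) = 0.627583
  f'(0.500000) = -1.479426
  x_1 = 0.500000 - 0.627583/(-1.479426) = 0.924207
Iteration 2:
  f(0.924207) = -0.251691
  f'(0.924207) = -2.646557
  x_2 = 0.924207 - (-0.251691)/(-2.646557) = 0.829106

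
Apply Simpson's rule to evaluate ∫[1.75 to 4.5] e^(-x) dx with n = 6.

f(x) = e^(-x)
a = 1.75, b = 4.5, n = 6
h = (b - a)/n = 0.458333

Simpson's rule: (h/3)[f(x₀) + 4f(x₁) + 2f(x₂) + ... + f(xₙ)]

x_0 = 1.7500, f(x_0) = 0.173774, coefficient = 1
x_1 = 2.2083, f(x_1) = 0.109884, coefficient = 4
x_2 = 2.6667, f(x_2) = 0.069483, coefficient = 2
x_3 = 3.1250, f(x_3) = 0.043937, coefficient = 4
x_4 = 3.5833, f(x_4) = 0.027783, coefficient = 2
x_5 = 4.0417, f(x_5) = 0.017568, coefficient = 4
x_6 = 4.5000, f(x_6) = 0.011109, coefficient = 1

I ≈ (0.458333/3) × 1.064971 = 0.162704
Exact value: 0.162665
Error: 0.000039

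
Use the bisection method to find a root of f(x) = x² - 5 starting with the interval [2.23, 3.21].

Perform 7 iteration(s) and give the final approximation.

f(x) = x² - 5
Initial interval: [2.23, 3.21]

Iteration 1:
  c_1 = (2.230000 + 3.210000)/2 = 2.720000
  f(c_1) = f(2.720000) = 2.398400
  f(a) × f(c) < 0, new interval: [2.230000, 2.720000]
Iteration 2:
  c_2 = (2.230000 + 2.720000)/2 = 2.475000
  f(c_2) = f(2.475000) = 1.125625
  f(a) × f(c) < 0, new interval: [2.230000, 2.475000]
Iteration 3:
  c_3 = (2.230000 + 2.475000)/2 = 2.352500
  f(c_3) = f(2.352500) = 0.534256
  f(a) × f(c) < 0, new interval: [2.230000, 2.352500]
Iteration 4:
  c_4 = (2.230000 + 2.352500)/2 = 2.291250
  f(c_4) = f(2.291250) = 0.249827
  f(a) × f(c) < 0, new interval: [2.230000, 2.291250]
Iteration 5:
  c_5 = (2.230000 + 2.291250)/2 = 2.260625
  f(c_5) = f(2.260625) = 0.110425
  f(a) × f(c) < 0, new interval: [2.230000, 2.260625]
Iteration 6:
  c_6 = (2.230000 + 2.260625)/2 = 2.245312
  f(c_6) = f(2.245312) = 0.041428
  f(a) × f(c) < 0, new interval: [2.230000, 2.245312]
Iteration 7:
  c_7 = (2.230000 + 2.245312)/2 = 2.237656
  f(c_7) = f(2.237656) = 0.007105
  f(a) × f(c) < 0, new interval: [2.230000, 2.237656]

After 7 iteration(s), the approximation is c_7 = 2.237656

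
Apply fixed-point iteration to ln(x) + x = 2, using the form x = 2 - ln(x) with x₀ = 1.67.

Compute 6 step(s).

Equation: ln(x) + x = 2
Fixed-point form: x = 2 - ln(x)
x₀ = 1.67

x_1 = g(1.670000) = 1.487176
x_2 = g(1.487176) = 1.603121
x_3 = g(1.603121) = 1.528048
x_4 = g(1.528048) = 1.576009
x_5 = g(1.576009) = 1.545104
x_6 = g(1.545104) = 1.564909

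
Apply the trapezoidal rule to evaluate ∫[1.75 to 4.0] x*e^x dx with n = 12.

f(x) = x*e^x
a = 1.75, b = 4.0, n = 12
h = (b - a)/n = 0.187500

Trapezoidal rule: (h/2)[f(x₀) + 2f(x₁) + 2f(x₂) + ... + f(xₙ)]

x_0 = 1.7500, f(x_0) = 10.070555, coefficient = 1
x_1 = 1.9375, f(x_1) = 13.448916, coefficient = 2
x_2 = 2.1250, f(x_2) = 17.792407, coefficient = 2
x_3 = 2.3125, f(x_3) = 23.355423, coefficient = 2
x_4 = 2.5000, f(x_4) = 30.456235, coefficient = 2
x_5 = 2.6875, f(x_5) = 39.492524, coefficient = 2
x_6 = 2.8750, f(x_6) = 50.960594, coefficient = 2
x_7 = 3.0625, f(x_7) = 65.479137, coefficient = 2
x_8 = 3.2500, f(x_8) = 83.818605, coefficient = 2
x_9 = 3.4375, f(x_9) = 106.937491, coefficient = 2
x_10 = 3.6250, f(x_10) = 136.027121, coefficient = 2
x_11 = 3.8125, f(x_11) = 172.566927, coefficient = 2
x_12 = 4.0000, f(x_12) = 218.392600, coefficient = 1

I ≈ (0.187500/2) × 1709.133914 = 160.231304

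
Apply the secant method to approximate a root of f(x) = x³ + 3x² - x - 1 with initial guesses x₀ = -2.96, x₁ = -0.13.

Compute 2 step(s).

f(x) = x³ + 3x² - x - 1
x₀ = -2.96, x₁ = -0.13

Secant formula: x_{n+1} = x_n - f(x_n)(x_n - x_{n-1})/(f(x_n) - f(x_{n-1}))

Iteration 1:
  f(-2.960000) = 2.310464
  f(-0.130000) = -0.821497
  x_2 = -0.130000 - (-0.821497)×(-0.130000 - (-2.960000))/(-0.821497 - 2.310464)
       = -0.872294
Iteration 2:
  f(-0.130000) = -0.821497
  f(-0.872294) = 1.491260
  x_3 = -0.872294 - 1.491260×(-0.872294 - (-0.130000))/(1.491260 - (-0.821497))
       = -0.393665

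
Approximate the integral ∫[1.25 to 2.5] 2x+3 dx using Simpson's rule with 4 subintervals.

f(x) = 2x+3
a = 1.25, b = 2.5, n = 4
h = (b - a)/n = 0.312500

Simpson's rule: (h/3)[f(x₀) + 4f(x₁) + 2f(x₂) + ... + f(xₙ)]

x_0 = 1.2500, f(x_0) = 5.500000, coefficient = 1
x_1 = 1.5625, f(x_1) = 6.125000, coefficient = 4
x_2 = 1.8750, f(x_2) = 6.750000, coefficient = 2
x_3 = 2.1875, f(x_3) = 7.375000, coefficient = 4
x_4 = 2.5000, f(x_4) = 8.000000, coefficient = 1

I ≈ (0.312500/3) × 81.000000 = 8.437500
Exact value: 8.437500
Error: 0.000000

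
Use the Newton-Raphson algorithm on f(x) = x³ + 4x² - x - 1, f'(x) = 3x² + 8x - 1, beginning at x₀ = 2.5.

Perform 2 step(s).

f(x) = x³ + 4x² - x - 1
f'(x) = 3x² + 8x - 1
x₀ = 2.5

Newton-Raphson formula: x_{n+1} = x_n - f(x_n)/f'(x_n)

Iteration 1:
  f(2.500000) = 37.125000
  f'(2.500000) = 37.750000
  x_1 = 2.500000 - 37.125000/37.750000 = 1.516556
Iteration 2:
  f(1.516556) = 10.171209
  f'(1.516556) = 18.032279
  x_2 = 1.516556 - 10.171209/18.032279 = 0.952501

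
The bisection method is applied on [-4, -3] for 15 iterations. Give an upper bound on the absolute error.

Bisection error bound: |error| ≤ (b-a)/2^n
|error| ≤ (-3 - (-4))/2^15 = 1/2^15
|error| ≤ 0.0000305176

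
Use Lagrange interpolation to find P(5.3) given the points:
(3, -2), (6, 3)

Lagrange interpolation formula:
P(x) = Σ yᵢ × Lᵢ(x)
where Lᵢ(x) = Π_{j≠i} (x - xⱼ)/(xᵢ - xⱼ)

L_0(5.3) = (5.3 - 6)/(3 - 6) = 0.233333
L_1(5.3) = (5.3 - 3)/(6 - 3) = 0.766667

P(5.3) = (-2)×L_0(5.3) + 3×L_1(5.3)
P(5.3) = 1.833333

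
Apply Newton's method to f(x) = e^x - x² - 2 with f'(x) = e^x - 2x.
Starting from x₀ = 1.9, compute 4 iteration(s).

f(x) = e^x - x² - 2
f'(x) = e^x - 2x
x₀ = 1.9

Newton-Raphson formula: x_{n+1} = x_n - f(x_n)/f'(x_n)

Iteration 1:
  f(1.900000) = 1.075894
  f'(1.900000) = 2.885894
  x_1 = 1.900000 - 1.075894/2.885894 = 1.527189
Iteration 2:
  f(1.527189) = 0.272906
  f'(1.527189) = 1.550834
  x_2 = 1.527189 - 0.272906/1.550834 = 1.351215
Iteration 3:
  f(1.351215) = 0.036333
  f'(1.351215) = 1.159684
  x_3 = 1.351215 - 0.036333/1.159684 = 1.319885
Iteration 4:
  f(1.319885) = 0.000894
  f'(1.319885) = 1.103221
  x_4 = 1.319885 - 0.000894/1.103221 = 1.319074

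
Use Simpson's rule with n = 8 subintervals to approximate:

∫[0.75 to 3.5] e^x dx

f(x) = e^x
a = 0.75, b = 3.5, n = 8
h = (b - a)/n = 0.343750

Simpson's rule: (h/3)[f(x₀) + 4f(x₁) + 2f(x₂) + ... + f(xₙ)]

x_0 = 0.7500, f(x_0) = 2.117000, coefficient = 1
x_1 = 1.0938, f(x_1) = 2.985449, coefficient = 4
x_2 = 1.4375, f(x_2) = 4.210157, coefficient = 2
x_3 = 1.7812, f(x_3) = 5.937273, coefficient = 4
x_4 = 2.1250, f(x_4) = 8.372897, coefficient = 2
x_5 = 2.4688, f(x_5) = 11.807678, coefficient = 4
x_6 = 2.8125, f(x_6) = 16.651495, coefficient = 2
x_7 = 3.1562, f(x_7) = 23.482372, coefficient = 4
x_8 = 3.5000, f(x_8) = 33.115452, coefficient = 1

I ≈ (0.343750/3) × 270.552638 = 31.000823
Exact value: 30.998452
Error: 0.002371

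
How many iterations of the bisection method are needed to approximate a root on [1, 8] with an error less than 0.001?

We need (b-a)/2^n ≤ 0.001
(8 - 1)/2^n ≤ 0.001
7/2^n ≤ 0.001
2^n ≥ 7000
n ≥ log₂(7000) = 12.77
n ≥ 13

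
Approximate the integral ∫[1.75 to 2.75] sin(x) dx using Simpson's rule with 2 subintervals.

f(x) = sin(x)
a = 1.75, b = 2.75, n = 2
h = (b - a)/n = 0.500000

Simpson's rule: (h/3)[f(x₀) + 4f(x₁) + 2f(x₂) + ... + f(xₙ)]

x_0 = 1.7500, f(x_0) = 0.983986, coefficient = 1
x_1 = 2.2500, f(x_1) = 0.778073, coefficient = 4
x_2 = 2.7500, f(x_2) = 0.381661, coefficient = 1

I ≈ (0.500000/3) × 4.477940 = 0.746323
Exact value: 0.746056
Error: 0.000267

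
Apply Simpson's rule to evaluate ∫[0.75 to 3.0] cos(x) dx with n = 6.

f(x) = cos(x)
a = 0.75, b = 3.0, n = 6
h = (b - a)/n = 0.375000

Simpson's rule: (h/3)[f(x₀) + 4f(x₁) + 2f(x₂) + ... + f(xₙ)]

x_0 = 0.7500, f(x_0) = 0.731689, coefficient = 1
x_1 = 1.1250, f(x_1) = 0.431177, coefficient = 4
x_2 = 1.5000, f(x_2) = 0.070737, coefficient = 2
x_3 = 1.8750, f(x_3) = -0.299534, coefficient = 4
x_4 = 2.2500, f(x_4) = -0.628174, coefficient = 2
x_5 = 2.6250, f(x_5) = -0.869507, coefficient = 4
x_6 = 3.0000, f(x_6) = -0.989992, coefficient = 1

I ≈ (0.375000/3) × -4.324633 = -0.540579
Exact value: -0.540519
Error: 0.000060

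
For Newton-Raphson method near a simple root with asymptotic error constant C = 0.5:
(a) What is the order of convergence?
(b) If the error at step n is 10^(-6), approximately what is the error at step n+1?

(a) Newton-Raphson has quadratic (order 2) convergence near simple roots.
    This means |e_{n+1}| ≈ C|e_n|².

(b) With |e_n| = 10^(-6) and C = 0.5:
    |e_{n+1}| ≈ 0.5 × (10^(-6))² = 0.5 × 10^(-12)

(a) 2 (quadratic); (b) |e_{n+1}| ≈ 5.000e-13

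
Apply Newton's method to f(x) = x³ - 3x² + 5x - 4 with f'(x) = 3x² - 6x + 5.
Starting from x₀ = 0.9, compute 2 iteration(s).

f(x) = x³ - 3x² + 5x - 4
f'(x) = 3x² - 6x + 5
x₀ = 0.9

Newton-Raphson formula: x_{n+1} = x_n - f(x_n)/f'(x_n)

Iteration 1:
  f(0.900000) = -1.201000
  f'(0.900000) = 2.030000
  x_1 = 0.900000 - (-1.201000)/2.030000 = 1.491626
Iteration 2:
  f(1.491626) = 0.102075
  f'(1.491626) = 2.725087
  x_2 = 1.491626 - 0.102075/2.725087 = 1.454168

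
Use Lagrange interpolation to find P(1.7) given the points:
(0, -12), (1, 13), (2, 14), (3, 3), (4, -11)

Lagrange interpolation formula:
P(x) = Σ yᵢ × Lᵢ(x)
where Lᵢ(x) = Π_{j≠i} (x - xⱼ)/(xᵢ - xⱼ)

L_0(1.7) = (1.7 - 1)/(0 - 1) × (1.7 - 2)/(0 - 2) × (1.7 - 3)/(0 - 3) × (1.7 - 4)/(0 - 4) = -0.026163
L_1(1.7) = (1.7 - 0)/(1 - 0) × (1.7 - 2)/(1 - 2) × (1.7 - 3)/(1 - 3) × (1.7 - 4)/(1 - 4) = 0.254150
L_2(1.7) = (1.7 - 0)/(2 - 0) × (1.7 - 1)/(2 - 1) × (1.7 - 3)/(2 - 3) × (1.7 - 4)/(2 - 4) = 0.889525
L_3(1.7) = (1.7 - 0)/(3 - 0) × (1.7 - 1)/(3 - 1) × (1.7 - 2)/(3 - 2) × (1.7 - 4)/(3 - 4) = -0.136850
L_4(1.7) = (1.7 - 0)/(4 - 0) × (1.7 - 1)/(4 - 1) × (1.7 - 2)/(4 - 2) × (1.7 - 3)/(4 - 3) = 0.019338

P(1.7) = (-12)×L_0(1.7) + 13×L_1(1.7) + 14×L_2(1.7) + 3×L_3(1.7) + (-11)×L_4(1.7)
P(1.7) = 15.447987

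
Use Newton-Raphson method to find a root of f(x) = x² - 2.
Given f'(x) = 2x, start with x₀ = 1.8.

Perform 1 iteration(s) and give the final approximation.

f(x) = x² - 2
f'(x) = 2x
x₀ = 1.8

Newton-Raphson formula: x_{n+1} = x_n - f(x_n)/f'(x_n)

Iteration 1:
  f(1.800000) = 1.240000
  f'(1.800000) = 3.600000
  x_1 = 1.800000 - 1.240000/3.600000 = 1.455556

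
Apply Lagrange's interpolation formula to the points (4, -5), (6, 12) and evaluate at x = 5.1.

Lagrange interpolation formula:
P(x) = Σ yᵢ × Lᵢ(x)
where Lᵢ(x) = Π_{j≠i} (x - xⱼ)/(xᵢ - xⱼ)

L_0(5.1) = (5.1 - 6)/(4 - 6) = 0.450000
L_1(5.1) = (5.1 - 4)/(6 - 4) = 0.550000

P(5.1) = (-5)×L_0(5.1) + 12×L_1(5.1)
P(5.1) = 4.350000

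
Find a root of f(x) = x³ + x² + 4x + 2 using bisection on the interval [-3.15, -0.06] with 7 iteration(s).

f(x) = x³ + x² + 4x + 2
Initial interval: [-3.15, -0.06]

Iteration 1:
  c_1 = (-3.150000 + (-0.060000))/2 = -1.605000
  f(c_1) = f(-1.605000) = -5.978495
  f(a) × f(c) ≥ 0, new interval: [-1.605000, -0.060000]
Iteration 2:
  c_2 = (-1.605000 + (-0.060000))/2 = -0.832500
  f(c_2) = f(-0.832500) = -1.213913
  f(a) × f(c) ≥ 0, new interval: [-0.832500, -0.060000]
Iteration 3:
  c_3 = (-0.832500 + (-0.060000))/2 = -0.446250
  f(c_3) = f(-0.446250) = 0.325273
  f(a) × f(c) < 0, new interval: [-0.832500, -0.446250]
Iteration 4:
  c_4 = (-0.832500 + (-0.446250))/2 = -0.639375
  f(c_4) = f(-0.639375) = -0.410076
  f(a) × f(c) ≥ 0, new interval: [-0.639375, -0.446250]
Iteration 5:
  c_5 = (-0.639375 + (-0.446250))/2 = -0.542813
  f(c_5) = f(-0.542813) = -0.036542
  f(a) × f(c) ≥ 0, new interval: [-0.542813, -0.446250]
Iteration 6:
  c_6 = (-0.542813 + (-0.446250))/2 = -0.494531
  f(c_6) = f(-0.494531) = 0.145493
  f(a) × f(c) < 0, new interval: [-0.542813, -0.494531]
Iteration 7:
  c_7 = (-0.542813 + (-0.494531))/2 = -0.518672
  f(c_7) = f(-0.518672) = 0.054800
  f(a) × f(c) < 0, new interval: [-0.542813, -0.518672]

After 7 iteration(s), the approximation is c_7 = -0.518672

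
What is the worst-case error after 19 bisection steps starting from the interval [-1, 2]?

Bisection error bound: |error| ≤ (b-a)/2^n
|error| ≤ (2 - (-1))/2^19 = 3/2^19
|error| ≤ 0.0000057220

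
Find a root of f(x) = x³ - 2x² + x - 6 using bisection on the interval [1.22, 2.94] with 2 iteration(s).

f(x) = x³ - 2x² + x - 6
Initial interval: [1.22, 2.94]

Iteration 1:
  c_1 = (1.220000 + 2.940000)/2 = 2.080000
  f(c_1) = f(2.080000) = -3.573888
  f(a) × f(c) ≥ 0, new interval: [2.080000, 2.940000]
Iteration 2:
  c_2 = (2.080000 + 2.940000)/2 = 2.510000
  f(c_2) = f(2.510000) = -0.276949
  f(a) × f(c) ≥ 0, new interval: [2.510000, 2.940000]

After 2 iteration(s), the approximation is c_2 = 2.510000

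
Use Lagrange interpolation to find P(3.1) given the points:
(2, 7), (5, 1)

Lagrange interpolation formula:
P(x) = Σ yᵢ × Lᵢ(x)
where Lᵢ(x) = Π_{j≠i} (x - xⱼ)/(xᵢ - xⱼ)

L_0(3.1) = (3.1 - 5)/(2 - 5) = 0.633333
L_1(3.1) = (3.1 - 2)/(5 - 2) = 0.366667

P(3.1) = 7×L_0(3.1) + 1×L_1(3.1)
P(3.1) = 4.800000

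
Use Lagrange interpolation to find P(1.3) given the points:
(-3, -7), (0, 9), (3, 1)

Lagrange interpolation formula:
P(x) = Σ yᵢ × Lᵢ(x)
where Lᵢ(x) = Π_{j≠i} (x - xⱼ)/(xᵢ - xⱼ)

L_0(1.3) = (1.3 - 0)/(-3 - 0) × (1.3 - 3)/(-3 - 3) = -0.122778
L_1(1.3) = (1.3 - (-3))/(0 - (-3)) × (1.3 - 3)/(0 - 3) = 0.812222
L_2(1.3) = (1.3 - (-3))/(3 - (-3)) × (1.3 - 0)/(3 - 0) = 0.310556

P(1.3) = (-7)×L_0(1.3) + 9×L_1(1.3) + 1×L_2(1.3)
P(1.3) = 8.480000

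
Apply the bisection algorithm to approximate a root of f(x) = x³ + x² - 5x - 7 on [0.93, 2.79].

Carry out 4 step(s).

f(x) = x³ + x² - 5x - 7
Initial interval: [0.93, 2.79]

Iteration 1:
  c_1 = (0.930000 + 2.790000)/2 = 1.860000
  f(c_1) = f(1.860000) = -6.405544
  f(a) × f(c) ≥ 0, new interval: [1.860000, 2.790000]
Iteration 2:
  c_2 = (1.860000 + 2.790000)/2 = 2.325000
  f(c_2) = f(2.325000) = -0.651297
  f(a) × f(c) ≥ 0, new interval: [2.325000, 2.790000]
Iteration 3:
  c_3 = (2.325000 + 2.790000)/2 = 2.557500
  f(c_3) = f(2.557500) = 3.481418
  f(a) × f(c) < 0, new interval: [2.325000, 2.557500]
Iteration 4:
  c_4 = (2.325000 + 2.557500)/2 = 2.441250
  f(c_4) = f(2.441250) = 1.302573
  f(a) × f(c) < 0, new interval: [2.325000, 2.441250]

After 4 iteration(s), the approximation is c_4 = 2.441250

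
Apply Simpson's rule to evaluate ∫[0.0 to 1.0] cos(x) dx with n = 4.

f(x) = cos(x)
a = 0.0, b = 1.0, n = 4
h = (b - a)/n = 0.250000

Simpson's rule: (h/3)[f(x₀) + 4f(x₁) + 2f(x₂) + ... + f(xₙ)]

x_0 = 0.0000, f(x_0) = 1.000000, coefficient = 1
x_1 = 0.2500, f(x_1) = 0.968912, coefficient = 4
x_2 = 0.5000, f(x_2) = 0.877583, coefficient = 2
x_3 = 0.7500, f(x_3) = 0.731689, coefficient = 4
x_4 = 1.0000, f(x_4) = 0.540302, coefficient = 1

I ≈ (0.250000/3) × 10.097873 = 0.841489
Exact value: 0.841471
Error: 0.000018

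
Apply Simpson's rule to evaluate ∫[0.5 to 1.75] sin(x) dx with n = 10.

f(x) = sin(x)
a = 0.5, b = 1.75, n = 10
h = (b - a)/n = 0.125000

Simpson's rule: (h/3)[f(x₀) + 4f(x₁) + 2f(x₂) + ... + f(xₙ)]

x_0 = 0.5000, f(x_0) = 0.479426, coefficient = 1
x_1 = 0.6250, f(x_1) = 0.585097, coefficient = 4
x_2 = 0.7500, f(x_2) = 0.681639, coefficient = 2
x_3 = 0.8750, f(x_3) = 0.767544, coefficient = 4
x_4 = 1.0000, f(x_4) = 0.841471, coefficient = 2
x_5 = 1.1250, f(x_5) = 0.902268, coefficient = 4
x_6 = 1.2500, f(x_6) = 0.948985, coefficient = 2
x_7 = 1.3750, f(x_7) = 0.980893, coefficient = 4
x_8 = 1.5000, f(x_8) = 0.997495, coefficient = 2
x_9 = 1.6250, f(x_9) = 0.998531, coefficient = 4
x_10 = 1.7500, f(x_10) = 0.983986, coefficient = 1

I ≈ (0.125000/3) × 25.339921 = 1.055830
Exact value: 1.055829
Error: 0.000001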